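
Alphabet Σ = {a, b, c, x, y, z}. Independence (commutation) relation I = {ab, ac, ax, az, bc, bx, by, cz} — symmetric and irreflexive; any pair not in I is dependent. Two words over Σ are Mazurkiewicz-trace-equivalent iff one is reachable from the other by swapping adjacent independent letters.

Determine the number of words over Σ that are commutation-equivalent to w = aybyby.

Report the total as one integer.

15

piece 0:a — minimal
piece 1:y rests on {0:a}
piece 2:b — minimal
piece 3:y rests on {1:y}
piece 4:b rests on {2:b}
piece 5:y rests on {3:y}
minimal pieces: {0:a, 2:b}
ways to finish when only these pieces remain (= sum over removing one remaining piece with nothing left below it):
  1 left: {4}→1  {5}→1
  2 left: {2,4}→1  {3,5}→1  {4,5}→2
  3 left: {1,3,5}→1  {2,4,5}→3  {3,4,5}→3
  4 left: {0,1,3,5}→1  {1,3,4,5}→4  {2,3,4,5}→6
  placing 0:a first → 10 extensions
  placing 2:b first → 5 extensions
total linear extensions = 15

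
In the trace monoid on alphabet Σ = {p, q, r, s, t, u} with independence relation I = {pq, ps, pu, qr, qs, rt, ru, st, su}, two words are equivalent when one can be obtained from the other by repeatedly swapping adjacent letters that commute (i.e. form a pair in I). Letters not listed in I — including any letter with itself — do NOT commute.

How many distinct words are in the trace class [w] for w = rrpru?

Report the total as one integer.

5

drop 0:r onto floor
drop 1:r onto {0:r}
drop 2:p onto {1:r}
drop 3:r onto {2:p}
drop 4:u onto floor
ground layer = {0:r, 4:u}
drop-orders for the pieces not yet dropped (sum over which currently-grounded one goes next):
  1 to go: {3} 1  {4} 1
  2 to go: {2,3} 1  {3,4} 2
  3 to go: {1,2,3} 1  {2,3,4} 3
  if 0:r drops first: 4 orders
  if 4:u drops first: 1 orders
heap linearizations: 5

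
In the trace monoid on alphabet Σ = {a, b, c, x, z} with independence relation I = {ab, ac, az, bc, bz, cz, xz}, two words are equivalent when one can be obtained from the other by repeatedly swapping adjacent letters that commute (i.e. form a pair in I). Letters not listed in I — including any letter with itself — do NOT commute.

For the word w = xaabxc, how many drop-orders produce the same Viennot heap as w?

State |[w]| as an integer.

drop 0:x onto floor
drop 1:a onto {0:x}
drop 2:a onto {1:a}
drop 3:b onto {0:x}
drop 4:x onto {2:a, 3:b}
drop 5:c onto {4:x}
ground layer = {0:x}
drop-orders for the pieces not yet dropped (sum over which currently-grounded one goes next):
  1 to go: {5} 1
  2 to go: {4,5} 1
  3 to go: {2,4,5} 1  {3,4,5} 1
  4 to go: {1,2,4,5} 1  {2,3,4,5} 2
  if 0:x drops first: 3 orders

3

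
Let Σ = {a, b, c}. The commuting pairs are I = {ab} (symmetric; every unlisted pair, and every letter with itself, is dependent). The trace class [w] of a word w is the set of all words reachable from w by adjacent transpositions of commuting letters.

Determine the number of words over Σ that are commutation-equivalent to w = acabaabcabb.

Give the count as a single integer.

#0=a has no predecessor
#1=c depends on [0:a]
#2=a depends on [1:c]
#3=b depends on [1:c]
#4=a depends on [2:a]
#5=a depends on [4:a]
#6=b depends on [3:b]
#7=c depends on [5:a, 6:b]
#8=a depends on [7:c]
#9=b depends on [7:c]
#10=b depends on [9:b]
sources: [0:a]
N(rest) = Σ N(rest − s) over sources s of rest; N(one piece) = 1:
  size 1 → [8]=1  [10]=1
  size 2 → [8,10]=2  [9,10]=1
  size 3 → [8,9,10]=3
  size 4 → [7,8,9,10]=3
  size 5 → [5,7,8,9,10]=3  [6,7,8,9,10]=3
  size 6 → [3,6,7,8,9,10]=3  [4,5,7,8,9,10]=3  [5,6,7,8,9,10]=6
  size 7 → [2,4,5,7,8,9,10]=3  [3,5,6,7,8,9,10]=9  [4,5,6,7,8,9,10]=9
  size 8 → [2,4,5,6,7,8,9,10]=12  [3,4,5,6,7,8,9,10]=18
  size 9 → [2,3,4,5,6,7,8,9,10]=30
  first=0(a) contributes 30

30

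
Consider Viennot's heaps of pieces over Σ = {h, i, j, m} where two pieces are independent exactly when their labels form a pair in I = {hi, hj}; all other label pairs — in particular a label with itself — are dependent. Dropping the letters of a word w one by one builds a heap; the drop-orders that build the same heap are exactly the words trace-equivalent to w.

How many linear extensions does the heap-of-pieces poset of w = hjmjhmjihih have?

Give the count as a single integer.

40

piece 0:h — minimal
piece 1:j — minimal
piece 2:m rests on {0:h, 1:j}
piece 3:j rests on {2:m}
piece 4:h rests on {2:m}
piece 5:m rests on {3:j, 4:h}
piece 6:j rests on {5:m}
piece 7:i rests on {6:j}
piece 8:h rests on {5:m}
piece 9:i rests on {7:i}
piece 10:h rests on {8:h}
minimal pieces: {0:h, 1:j}
ways to finish when only these pieces remain (= sum over removing one remaining piece with nothing left below it):
  1 left: {9}→1  {10}→1
  2 left: {7,9}→1  {8,10}→1  {9,10}→2
  3 left: {6,7,9}→1  {7,9,10}→3  {8,9,10}→3
  4 left: {6,7,9,10}→4  {7,8,9,10}→6
  5 left: {6,7,8,9,10}→10
  6 left: {5,6,7,8,9,10}→10
  7 left: {3,5,6,7,8,9,10}→10  {4,5,6,7,8,9,10}→10
  8 left: {3,4,5,6,7,8,9,10}→20
  9 left: {2,3,4,5,6,7,8,9,10}→20
  placing 0:h first → 20 extensions
  placing 1:j first → 20 extensions
total linear extensions = 40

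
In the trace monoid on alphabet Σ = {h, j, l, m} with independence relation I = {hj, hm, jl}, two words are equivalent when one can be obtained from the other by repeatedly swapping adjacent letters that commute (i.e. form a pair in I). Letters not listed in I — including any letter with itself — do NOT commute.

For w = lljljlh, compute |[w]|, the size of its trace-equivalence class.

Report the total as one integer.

0(l) covers ∅
1(l) covers 0:l
2(j) covers ∅
3(l) covers 1:l
4(j) covers 2:j
5(l) covers 3:l
6(h) covers 5:l
floor of heap: 0:l, 2:j
completions by unplaced set U, small U first (add the entries for U minus each lowest piece of U):
  |U|=1: {4}:1  {6}:1
  |U|=2: {2,4}:1  {4,6}:2  {5,6}:1
  |U|=3: {2,4,6}:3  {3,5,6}:1  {4,5,6}:3
  |U|=4: {1,3,5,6}:1  {2,4,5,6}:6  {3,4,5,6}:4
  |U|=5: {0,1,3,5,6}:1  {1,3,4,5,6}:5  {2,3,4,5,6}:10
  start at 0(l): 15
  start at 2(j): 6
sum over floor = 21

21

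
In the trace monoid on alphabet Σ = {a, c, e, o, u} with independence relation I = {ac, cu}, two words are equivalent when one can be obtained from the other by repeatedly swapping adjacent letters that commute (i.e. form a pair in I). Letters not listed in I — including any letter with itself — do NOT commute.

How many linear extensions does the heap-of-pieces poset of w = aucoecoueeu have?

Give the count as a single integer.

#0=a has no predecessor
#1=u depends on [0:a]
#2=c has no predecessor
#3=o depends on [1:u, 2:c]
#4=e depends on [3:o]
#5=c depends on [4:e]
#6=o depends on [5:c]
#7=u depends on [6:o]
#8=e depends on [7:u]
#9=e depends on [8:e]
#10=u depends on [9:e]
sources: [0:a, 2:c]
N(rest) = Σ N(rest − s) over sources s of rest; N(one piece) = 1:
  size 1 → [10]=1
  size 2 → [9,10]=1
  size 3 → [8,9,10]=1
  size 4 → [7,8,9,10]=1
  size 5 → [6,7,8,9,10]=1
  size 6 → [5,6,7,8,9,10]=1
  size 7 → [4,5,6,7,8,9,10]=1
  size 8 → [3,4,5,6,7,8,9,10]=1
  size 9 → [1,3,4,5,6,7,8,9,10]=1  [2,3,4,5,6,7,8,9,10]=1
  first=0(a) contributes 2
  first=2(c) contributes 1
|[w]| = 3

3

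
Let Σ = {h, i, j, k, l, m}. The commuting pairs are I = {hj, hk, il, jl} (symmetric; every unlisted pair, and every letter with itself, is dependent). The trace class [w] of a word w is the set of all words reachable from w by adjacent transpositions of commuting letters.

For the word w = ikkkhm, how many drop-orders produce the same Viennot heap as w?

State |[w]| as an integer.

0(i) covers ∅
1(k) covers 0:i
2(k) covers 1:k
3(k) covers 2:k
4(h) covers 0:i
5(m) covers 3:k, 4:h
floor of heap: 0:i
completions by unplaced set U, small U first (add the entries for U minus each lowest piece of U):
  |U|=1: {5}:1
  |U|=2: {3,5}:1  {4,5}:1
  |U|=3: {2,3,5}:1  {3,4,5}:2
  |U|=4: {1,2,3,5}:1  {2,3,4,5}:3
  start at 0(i): 4

4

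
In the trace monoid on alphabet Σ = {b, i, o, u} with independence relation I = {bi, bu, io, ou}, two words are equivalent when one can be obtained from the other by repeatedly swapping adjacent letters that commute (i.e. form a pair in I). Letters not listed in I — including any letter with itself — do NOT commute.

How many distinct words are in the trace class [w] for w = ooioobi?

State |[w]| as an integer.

21

piece 0:o — minimal
piece 1:o rests on {0:o}
piece 2:i — minimal
piece 3:o rests on {1:o}
piece 4:o rests on {3:o}
piece 5:b rests on {4:o}
piece 6:i rests on {2:i}
minimal pieces: {0:o, 2:i}
ways to finish when only these pieces remain (= sum over removing one remaining piece with nothing left below it):
  1 left: {5}→1  {6}→1
  2 left: {2,6}→1  {4,5}→1  {5,6}→2
  3 left: {2,5,6}→3  {3,4,5}→1  {4,5,6}→3
  4 left: {1,3,4,5}→1  {2,4,5,6}→6  {3,4,5,6}→4
  5 left: {0,1,3,4,5}→1  {1,3,4,5,6}→5  {2,3,4,5,6}→10
  placing 0:o first → 15 extensions
  placing 2:i first → 6 extensions
total linear extensions = 21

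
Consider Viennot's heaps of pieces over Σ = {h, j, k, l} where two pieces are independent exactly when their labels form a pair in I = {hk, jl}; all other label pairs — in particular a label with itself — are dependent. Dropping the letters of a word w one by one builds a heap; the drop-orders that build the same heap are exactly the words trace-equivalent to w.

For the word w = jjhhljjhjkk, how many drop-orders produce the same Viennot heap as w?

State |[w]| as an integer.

3

piece 0:j — minimal
piece 1:j rests on {0:j}
piece 2:h rests on {1:j}
piece 3:h rests on {2:h}
piece 4:l rests on {3:h}
piece 5:j rests on {3:h}
piece 6:j rests on {5:j}
piece 7:h rests on {4:l, 6:j}
piece 8:j rests on {7:h}
piece 9:k rests on {8:j}
piece 10:k rests on {9:k}
minimal pieces: {0:j}
ways to finish when only these pieces remain (= sum over removing one remaining piece with nothing left below it):
  1 left: {10}→1
  2 left: {9,10}→1
  3 left: {8,9,10}→1
  4 left: {7,8,9,10}→1
  5 left: {4,7,8,9,10}→1  {6,7,8,9,10}→1
  6 left: {4,6,7,8,9,10}→2  {5,6,7,8,9,10}→1
  7 left: {4,5,6,7,8,9,10}→3
  8 left: {3,4,5,6,7,8,9,10}→3
  9 left: {2,3,4,5,6,7,8,9,10}→3
  placing 0:j first → 3 extensions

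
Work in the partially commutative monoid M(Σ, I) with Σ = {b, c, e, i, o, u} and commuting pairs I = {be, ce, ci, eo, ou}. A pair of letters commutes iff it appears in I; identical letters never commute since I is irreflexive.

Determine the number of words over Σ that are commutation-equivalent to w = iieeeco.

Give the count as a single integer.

18

#0=i has no predecessor
#1=i depends on [0:i]
#2=e depends on [1:i]
#3=e depends on [2:e]
#4=e depends on [3:e]
#5=c has no predecessor
#6=o depends on [1:i, 5:c]
sources: [0:i, 5:c]
N(rest) = Σ N(rest − s) over sources s of rest; N(one piece) = 1:
  size 1 → [4]=1  [6]=1
  size 2 → [3,4]=1  [4,6]=2  [5,6]=1
  size 3 → [2,3,4]=1  [3,4,6]=3  [4,5,6]=3
  size 4 → [2,3,4,6]=4  [3,4,5,6]=6
  size 5 → [1,2,3,4,6]=4  [2,3,4,5,6]=10
  first=0(i) contributes 14
  first=5(c) contributes 4
|[w]| = 18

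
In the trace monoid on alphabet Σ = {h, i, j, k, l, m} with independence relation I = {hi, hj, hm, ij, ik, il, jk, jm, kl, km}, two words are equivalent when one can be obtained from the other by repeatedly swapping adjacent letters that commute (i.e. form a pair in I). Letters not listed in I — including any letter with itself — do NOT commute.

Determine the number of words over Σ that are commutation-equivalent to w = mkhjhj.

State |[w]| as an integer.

piece 0:m — minimal
piece 1:k — minimal
piece 2:h rests on {1:k}
piece 3:j — minimal
piece 4:h rests on {2:h}
piece 5:j rests on {3:j}
minimal pieces: {0:m, 1:k, 3:j}
ways to finish when only these pieces remain (= sum over removing one remaining piece with nothing left below it):
  1 left: {0}→1  {4}→1  {5}→1
  2 left: {0,4}→2  {0,5}→2  {2,4}→1  {3,5}→1  {4,5}→2
  3 left: {0,2,4}→3  {0,3,5}→3  {0,4,5}→6  {1,2,4}→1  {2,4,5}→3  {3,4,5}→3
  4 left: {0,1,2,4}→4  {0,2,4,5}→12  {0,3,4,5}→12  {1,2,4,5}→4  {2,3,4,5}→6
  placing 0:m first → 10 extensions
  placing 1:k first → 30 extensions
  placing 3:j first → 20 extensions
total linear extensions = 60

60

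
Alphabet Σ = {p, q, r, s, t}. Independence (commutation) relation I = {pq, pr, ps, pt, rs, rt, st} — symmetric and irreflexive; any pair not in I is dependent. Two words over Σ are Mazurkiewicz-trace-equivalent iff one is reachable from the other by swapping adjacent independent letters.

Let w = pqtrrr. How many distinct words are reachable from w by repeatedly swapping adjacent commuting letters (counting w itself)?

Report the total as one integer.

24

piece 0:p — minimal
piece 1:q — minimal
piece 2:t rests on {1:q}
piece 3:r rests on {1:q}
piece 4:r rests on {3:r}
piece 5:r rests on {4:r}
minimal pieces: {0:p, 1:q}
ways to finish when only these pieces remain (= sum over removing one remaining piece with nothing left below it):
  1 left: {0}→1  {2}→1  {5}→1
  2 left: {0,2}→2  {0,5}→2  {2,5}→2  {4,5}→1
  3 left: {0,2,5}→6  {0,4,5}→3  {2,4,5}→3  {3,4,5}→1
  4 left: {0,2,4,5}→12  {0,3,4,5}→4  {2,3,4,5}→4
  placing 0:p first → 4 extensions
  placing 1:q first → 20 extensions
total linear extensions = 24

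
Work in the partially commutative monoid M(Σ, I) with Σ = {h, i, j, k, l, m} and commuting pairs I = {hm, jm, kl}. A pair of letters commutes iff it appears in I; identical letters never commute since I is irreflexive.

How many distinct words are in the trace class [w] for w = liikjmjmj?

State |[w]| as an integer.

10

piece 0:l — minimal
piece 1:i rests on {0:l}
piece 2:i rests on {1:i}
piece 3:k rests on {2:i}
piece 4:j rests on {3:k}
piece 5:m rests on {3:k}
piece 6:j rests on {4:j}
piece 7:m rests on {5:m}
piece 8:j rests on {6:j}
minimal pieces: {0:l}
ways to finish when only these pieces remain (= sum over removing one remaining piece with nothing left below it):
  1 left: {7}→1  {8}→1
  2 left: {5,7}→1  {6,8}→1  {7,8}→2
  3 left: {4,6,8}→1  {5,7,8}→3  {6,7,8}→3
  4 left: {4,6,7,8}→4  {5,6,7,8}→6
  5 left: {4,5,6,7,8}→10
  6 left: {3,4,5,6,7,8}→10
  7 left: {2,3,4,5,6,7,8}→10
  placing 0:l first → 10 extensions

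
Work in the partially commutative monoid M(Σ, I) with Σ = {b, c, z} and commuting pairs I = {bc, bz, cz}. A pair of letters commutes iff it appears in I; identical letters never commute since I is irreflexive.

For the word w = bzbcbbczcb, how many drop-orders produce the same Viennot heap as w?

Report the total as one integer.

2520

drop 0:b onto floor
drop 1:z onto floor
drop 2:b onto {0:b}
drop 3:c onto floor
drop 4:b onto {2:b}
drop 5:b onto {4:b}
drop 6:c onto {3:c}
drop 7:z onto {1:z}
drop 8:c onto {6:c}
drop 9:b onto {5:b}
ground layer = {0:b, 1:z, 3:c}
drop-orders for the pieces not yet dropped (sum over which currently-grounded one goes next):
  1 to go: {7} 1  {8} 1  {9} 1
  2 to go: {1,7} 1  {5,9} 1  {6,8} 1  {7,8} 2  {7,9} 2  {8,9} 2
  3 to go: {1,7,8} 3  {1,7,9} 3  {3,6,8} 1  {4,5,9} 1  {5,7,9} 3  {5,8,9} 3  {6,7,8} 3  {6,8,9} 3  {7,8,9} 6
  4 to go: {1,5,7,9} 6  {1,6,7,8} 6  {1,7,8,9} 12  {2,4,5,9} 1  {3,6,7,8} 4  {3,6,8,9} 4  {4,5,7,9} 4  {4,5,8,9} 4  {5,6,8,9} 6  {5,7,8,9} 12  {6,7,8,9} 12
  5 to go: {0,2,4,5,9} 1  {1,3,6,7,8} 10  {1,4,5,7,9} 10  {1,5,7,8,9} 30  {1,6,7,8,9} 30  {2,4,5,7,9} 5  {2,4,5,8,9} 5  {3,5,6,8,9} 10  {3,6,7,8,9} 20  {4,5,6,8,9} 10  {4,5,7,8,9} 20  {5,6,7,8,9} 30
  6 to go: {0,2,4,5,7,9} 6  {0,2,4,5,8,9} 6  {1,2,4,5,7,9} 15  {1,3,6,7,8,9} 60  {1,4,5,7,8,9} 60  {1,5,6,7,8,9} 90  {2,4,5,6,8,9} 15  {2,4,5,7,8,9} 30  {3,4,5,6,8,9} 20  {3,5,6,7,8,9} 60  {4,5,6,7,8,9} 60
  7 to go: {0,1,2,4,5,7,9} 21  {0,2,4,5,6,8,9} 21  {0,2,4,5,7,8,9} 42  {1,2,4,5,7,8,9} 105  {1,3,5,6,7,8,9} 210  {1,4,5,6,7,8,9} 210  {2,3,4,5,6,8,9} 35  {2,4,5,6,7,8,9} 105  {3,4,5,6,7,8,9} 140
  8 to go: {0,1,2,4,5,7,8,9} 168  {0,2,3,4,5,6,8,9} 56  {0,2,4,5,6,7,8,9} 168  {1,2,4,5,6,7,8,9} 420  {1,3,4,5,6,7,8,9} 560  {2,3,4,5,6,7,8,9} 280
  if 0:b drops first: 1260 orders
  if 1:z drops first: 504 orders
  if 3:c drops first: 756 orders
heap linearizations: 2520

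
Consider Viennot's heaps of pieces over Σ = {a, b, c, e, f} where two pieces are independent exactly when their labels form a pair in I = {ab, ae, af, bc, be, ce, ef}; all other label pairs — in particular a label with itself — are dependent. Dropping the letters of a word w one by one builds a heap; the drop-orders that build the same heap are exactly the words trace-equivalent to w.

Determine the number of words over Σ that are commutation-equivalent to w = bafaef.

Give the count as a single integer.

60

0(b) covers ∅
1(a) covers ∅
2(f) covers 0:b
3(a) covers 1:a
4(e) covers ∅
5(f) covers 2:f
floor of heap: 0:b, 1:a, 4:e
completions by unplaced set U, small U first (add the entries for U minus each lowest piece of U):
  |U|=1: {3}:1  {4}:1  {5}:1
  |U|=2: {1,3}:1  {2,5}:1  {3,4}:2  {3,5}:2  {4,5}:2
  |U|=3: {0,2,5}:1  {1,3,4}:3  {1,3,5}:3  {2,3,5}:3  {2,4,5}:3  {3,4,5}:6
  |U|=4: {0,2,3,5}:4  {0,2,4,5}:4  {1,2,3,5}:6  {1,3,4,5}:12  {2,3,4,5}:12
  start at 0(b): 30
  start at 1(a): 20
  start at 4(e): 10
sum over floor = 60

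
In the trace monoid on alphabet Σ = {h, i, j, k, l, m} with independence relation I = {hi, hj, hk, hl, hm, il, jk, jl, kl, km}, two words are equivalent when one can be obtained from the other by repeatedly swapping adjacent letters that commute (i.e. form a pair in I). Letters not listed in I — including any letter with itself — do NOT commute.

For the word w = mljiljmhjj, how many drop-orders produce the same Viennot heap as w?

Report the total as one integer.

0(m) covers ∅
1(l) covers 0:m
2(j) covers 0:m
3(i) covers 2:j
4(l) covers 1:l
5(j) covers 3:i
6(m) covers 4:l, 5:j
7(h) covers ∅
8(j) covers 6:m
9(j) covers 8:j
floor of heap: 0:m, 7:h
completions by unplaced set U, small U first (add the entries for U minus each lowest piece of U):
  |U|=1: {7}:1  {9}:1
  |U|=2: {7,9}:2  {8,9}:1
  |U|=3: {6,8,9}:1  {7,8,9}:3
  |U|=4: {4,6,8,9}:1  {5,6,8,9}:1  {6,7,8,9}:4
  |U|=5: {1,4,6,8,9}:1  {3,5,6,8,9}:1  {4,5,6,8,9}:2  {4,6,7,8,9}:5  {5,6,7,8,9}:5
  |U|=6: {1,4,5,6,8,9}:3  {1,4,6,7,8,9}:6  {2,3,5,6,8,9}:1  {3,4,5,6,8,9}:3  {3,5,6,7,8,9}:6  {4,5,6,7,8,9}:12
  |U|=7: {1,3,4,5,6,8,9}:6  {1,4,5,6,7,8,9}:21  {2,3,4,5,6,8,9}:4  {2,3,5,6,7,8,9}:7  {3,4,5,6,7,8,9}:21
  |U|=8: {1,2,3,4,5,6,8,9}:10  {1,3,4,5,6,7,8,9}:48  {2,3,4,5,6,7,8,9}:32
  start at 0(m): 90
  start at 7(h): 10
sum over floor = 100

100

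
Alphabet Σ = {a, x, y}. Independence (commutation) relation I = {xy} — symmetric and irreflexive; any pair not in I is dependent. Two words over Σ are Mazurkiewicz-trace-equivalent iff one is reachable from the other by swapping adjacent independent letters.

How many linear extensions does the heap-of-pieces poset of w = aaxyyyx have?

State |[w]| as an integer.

piece 0:a — minimal
piece 1:a rests on {0:a}
piece 2:x rests on {1:a}
piece 3:y rests on {1:a}
piece 4:y rests on {3:y}
piece 5:y rests on {4:y}
piece 6:x rests on {2:x}
minimal pieces: {0:a}
ways to finish when only these pieces remain (= sum over removing one remaining piece with nothing left below it):
  1 left: {5}→1  {6}→1
  2 left: {2,6}→1  {4,5}→1  {5,6}→2
  3 left: {2,5,6}→3  {3,4,5}→1  {4,5,6}→3
  4 left: {2,4,5,6}→6  {3,4,5,6}→4
  5 left: {2,3,4,5,6}→10
  placing 0:a first → 10 extensions

10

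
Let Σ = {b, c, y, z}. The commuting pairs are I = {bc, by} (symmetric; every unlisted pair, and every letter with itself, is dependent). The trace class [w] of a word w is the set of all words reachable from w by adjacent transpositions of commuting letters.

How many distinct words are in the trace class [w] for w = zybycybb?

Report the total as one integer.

drop 0:z onto floor
drop 1:y onto {0:z}
drop 2:b onto {0:z}
drop 3:y onto {1:y}
drop 4:c onto {3:y}
drop 5:y onto {4:c}
drop 6:b onto {2:b}
drop 7:b onto {6:b}
ground layer = {0:z}
drop-orders for the pieces not yet dropped (sum over which currently-grounded one goes next):
  1 to go: {5} 1  {7} 1
  2 to go: {4,5} 1  {5,7} 2  {6,7} 1
  3 to go: {2,6,7} 1  {3,4,5} 1  {4,5,7} 3  {5,6,7} 3
  4 to go: {1,3,4,5} 1  {2,5,6,7} 4  {3,4,5,7} 4  {4,5,6,7} 6
  5 to go: {1,3,4,5,7} 5  {2,4,5,6,7} 10  {3,4,5,6,7} 10
  6 to go: {1,3,4,5,6,7} 15  {2,3,4,5,6,7} 20
  if 0:z drops first: 35 orders

35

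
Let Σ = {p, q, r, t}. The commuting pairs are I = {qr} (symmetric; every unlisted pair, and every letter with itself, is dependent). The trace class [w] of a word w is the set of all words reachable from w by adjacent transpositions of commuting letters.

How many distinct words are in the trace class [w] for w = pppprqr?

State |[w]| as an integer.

3

drop 0:p onto floor
drop 1:p onto {0:p}
drop 2:p onto {1:p}
drop 3:p onto {2:p}
drop 4:r onto {3:p}
drop 5:q onto {3:p}
drop 6:r onto {4:r}
ground layer = {0:p}
drop-orders for the pieces not yet dropped (sum over which currently-grounded one goes next):
  1 to go: {5} 1  {6} 1
  2 to go: {4,6} 1  {5,6} 2
  3 to go: {4,5,6} 3
  4 to go: {3,4,5,6} 3
  5 to go: {2,3,4,5,6} 3
  if 0:p drops first: 3 orders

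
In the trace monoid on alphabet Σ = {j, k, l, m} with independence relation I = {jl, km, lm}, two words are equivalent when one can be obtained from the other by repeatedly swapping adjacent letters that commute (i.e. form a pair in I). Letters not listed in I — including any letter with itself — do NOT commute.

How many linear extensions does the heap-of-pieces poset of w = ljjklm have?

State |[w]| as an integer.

piece 0:l — minimal
piece 1:j — minimal
piece 2:j rests on {1:j}
piece 3:k rests on {0:l, 2:j}
piece 4:l rests on {3:k}
piece 5:m rests on {2:j}
minimal pieces: {0:l, 1:j}
ways to finish when only these pieces remain (= sum over removing one remaining piece with nothing left below it):
  1 left: {4}→1  {5}→1
  2 left: {3,4}→1  {4,5}→2
  3 left: {0,3,4}→1  {3,4,5}→3
  4 left: {0,3,4,5}→4  {2,3,4,5}→3
  placing 0:l first → 3 extensions
  placing 1:j first → 7 extensions
total linear extensions = 10

10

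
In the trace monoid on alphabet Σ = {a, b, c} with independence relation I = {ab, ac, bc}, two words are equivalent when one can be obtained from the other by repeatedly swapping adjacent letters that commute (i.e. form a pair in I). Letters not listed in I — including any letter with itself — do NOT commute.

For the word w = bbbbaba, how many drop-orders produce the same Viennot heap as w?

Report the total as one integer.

#0=b has no predecessor
#1=b depends on [0:b]
#2=b depends on [1:b]
#3=b depends on [2:b]
#4=a has no predecessor
#5=b depends on [3:b]
#6=a depends on [4:a]
sources: [0:b, 4:a]
N(rest) = Σ N(rest − s) over sources s of rest; N(one piece) = 1:
  size 1 → [5]=1  [6]=1
  size 2 → [3,5]=1  [4,6]=1  [5,6]=2
  size 3 → [2,3,5]=1  [3,5,6]=3  [4,5,6]=3
  size 4 → [1,2,3,5]=1  [2,3,5,6]=4  [3,4,5,6]=6
  size 5 → [0,1,2,3,5]=1  [1,2,3,5,6]=5  [2,3,4,5,6]=10
  first=0(b) contributes 15
  first=4(a) contributes 6
|[w]| = 21

21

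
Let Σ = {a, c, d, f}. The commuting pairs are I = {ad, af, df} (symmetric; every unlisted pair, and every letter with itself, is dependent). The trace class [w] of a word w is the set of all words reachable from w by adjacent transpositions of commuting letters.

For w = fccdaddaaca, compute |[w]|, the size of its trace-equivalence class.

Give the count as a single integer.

20

drop 0:f onto floor
drop 1:c onto {0:f}
drop 2:c onto {1:c}
drop 3:d onto {2:c}
drop 4:a onto {2:c}
drop 5:d onto {3:d}
drop 6:d onto {5:d}
drop 7:a onto {4:a}
drop 8:a onto {7:a}
drop 9:c onto {6:d, 8:a}
drop 10:a onto {9:c}
ground layer = {0:f}
drop-orders for the pieces not yet dropped (sum over which currently-grounded one goes next):
  1 to go: {10} 1
  2 to go: {9,10} 1
  3 to go: {6,9,10} 1  {8,9,10} 1
  4 to go: {5,6,9,10} 1  {6,8,9,10} 2  {7,8,9,10} 1
  5 to go: {3,5,6,9,10} 1  {4,7,8,9,10} 1  {5,6,8,9,10} 3  {6,7,8,9,10} 3
  6 to go: {3,5,6,8,9,10} 4  {4,6,7,8,9,10} 4  {5,6,7,8,9,10} 6
  7 to go: {3,5,6,7,8,9,10} 10  {4,5,6,7,8,9,10} 10
  8 to go: {3,4,5,6,7,8,9,10} 20
  9 to go: {2,3,4,5,6,7,8,9,10} 20
  if 0:f drops first: 20 orders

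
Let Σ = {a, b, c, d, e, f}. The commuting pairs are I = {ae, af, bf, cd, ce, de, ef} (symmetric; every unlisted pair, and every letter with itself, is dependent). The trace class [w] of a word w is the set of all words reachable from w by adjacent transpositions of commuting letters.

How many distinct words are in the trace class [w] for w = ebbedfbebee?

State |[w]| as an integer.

13

#0=e has no predecessor
#1=b depends on [0:e]
#2=b depends on [1:b]
#3=e depends on [2:b]
#4=d depends on [2:b]
#5=f depends on [4:d]
#6=b depends on [3:e, 4:d]
#7=e depends on [6:b]
#8=b depends on [7:e]
#9=e depends on [8:b]
#10=e depends on [9:e]
sources: [0:e]
N(rest) = Σ N(rest − s) over sources s of rest; N(one piece) = 1:
  size 1 → [5]=1  [10]=1
  size 2 → [5,10]=2  [9,10]=1
  size 3 → [5,9,10]=3  [8,9,10]=1
  size 4 → [5,8,9,10]=4  [7,8,9,10]=1
  size 5 → [5,7,8,9,10]=5  [6,7,8,9,10]=1
  size 6 → [3,6,7,8,9,10]=1  [5,6,7,8,9,10]=6
  size 7 → [3,5,6,7,8,9,10]=7  [4,5,6,7,8,9,10]=6
  size 8 → [3,4,5,6,7,8,9,10]=13
  size 9 → [2,3,4,5,6,7,8,9,10]=13
  first=0(e) contributes 13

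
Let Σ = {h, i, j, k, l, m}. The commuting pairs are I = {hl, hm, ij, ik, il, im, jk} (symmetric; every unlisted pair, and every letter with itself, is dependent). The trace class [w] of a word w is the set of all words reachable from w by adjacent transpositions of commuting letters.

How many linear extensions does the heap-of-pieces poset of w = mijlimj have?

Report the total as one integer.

21

#0=m has no predecessor
#1=i has no predecessor
#2=j depends on [0:m]
#3=l depends on [2:j]
#4=i depends on [1:i]
#5=m depends on [3:l]
#6=j depends on [5:m]
sources: [0:m, 1:i]
N(rest) = Σ N(rest − s) over sources s of rest; N(one piece) = 1:
  size 1 → [4]=1  [6]=1
  size 2 → [1,4]=1  [4,6]=2  [5,6]=1
  size 3 → [1,4,6]=3  [3,5,6]=1  [4,5,6]=3
  size 4 → [1,4,5,6]=6  [2,3,5,6]=1  [3,4,5,6]=4
  size 5 → [0,2,3,5,6]=1  [1,3,4,5,6]=10  [2,3,4,5,6]=5
  first=0(m) contributes 15
  first=1(i) contributes 6
|[w]| = 21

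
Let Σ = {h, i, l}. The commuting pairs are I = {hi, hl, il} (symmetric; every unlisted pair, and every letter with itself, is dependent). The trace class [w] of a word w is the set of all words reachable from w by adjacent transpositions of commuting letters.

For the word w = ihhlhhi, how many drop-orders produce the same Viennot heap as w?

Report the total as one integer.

105

0(i) covers ∅
1(h) covers ∅
2(h) covers 1:h
3(l) covers ∅
4(h) covers 2:h
5(h) covers 4:h
6(i) covers 0:i
floor of heap: 0:i, 1:h, 3:l
completions by unplaced set U, small U first (add the entries for U minus each lowest piece of U):
  |U|=1: {3}:1  {5}:1  {6}:1
  |U|=2: {0,6}:1  {3,5}:2  {3,6}:2  {4,5}:1  {5,6}:2
  |U|=3: {0,3,6}:3  {0,5,6}:3  {2,4,5}:1  {3,4,5}:3  {3,5,6}:6  {4,5,6}:3
  |U|=4: {0,3,5,6}:12  {0,4,5,6}:6  {1,2,4,5}:1  {2,3,4,5}:4  {2,4,5,6}:4  {3,4,5,6}:12
  |U|=5: {0,2,4,5,6}:10  {0,3,4,5,6}:30  {1,2,3,4,5}:5  {1,2,4,5,6}:5  {2,3,4,5,6}:20
  start at 0(i): 30
  start at 1(h): 60
  start at 3(l): 15
sum over floor = 105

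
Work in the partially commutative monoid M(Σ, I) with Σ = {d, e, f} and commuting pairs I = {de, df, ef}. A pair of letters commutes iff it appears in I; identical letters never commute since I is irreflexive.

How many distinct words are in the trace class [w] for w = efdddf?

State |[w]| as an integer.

piece 0:e — minimal
piece 1:f — minimal
piece 2:d — minimal
piece 3:d rests on {2:d}
piece 4:d rests on {3:d}
piece 5:f rests on {1:f}
minimal pieces: {0:e, 1:f, 2:d}
ways to finish when only these pieces remain (= sum over removing one remaining piece with nothing left below it):
  1 left: {0}→1  {4}→1  {5}→1
  2 left: {0,4}→2  {0,5}→2  {1,5}→1  {3,4}→1  {4,5}→2
  3 left: {0,1,5}→3  {0,3,4}→3  {0,4,5}→6  {1,4,5}→3  {2,3,4}→1  {3,4,5}→3
  4 left: {0,1,4,5}→12  {0,2,3,4}→4  {0,3,4,5}→12  {1,3,4,5}→6  {2,3,4,5}→4
  placing 0:e first → 10 extensions
  placing 1:f first → 20 extensions
  placing 2:d first → 30 extensions
total linear extensions = 60

60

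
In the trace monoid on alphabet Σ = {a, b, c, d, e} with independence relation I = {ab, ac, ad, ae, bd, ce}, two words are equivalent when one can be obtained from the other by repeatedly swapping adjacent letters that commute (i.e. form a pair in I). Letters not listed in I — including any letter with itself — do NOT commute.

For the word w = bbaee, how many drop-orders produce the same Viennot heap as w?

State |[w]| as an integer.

0(b) covers ∅
1(b) covers 0:b
2(a) covers ∅
3(e) covers 1:b
4(e) covers 3:e
floor of heap: 0:b, 2:a
completions by unplaced set U, small U first (add the entries for U minus each lowest piece of U):
  |U|=1: {2}:1  {4}:1
  |U|=2: {2,4}:2  {3,4}:1
  |U|=3: {1,3,4}:1  {2,3,4}:3
  start at 0(b): 4
  start at 2(a): 1
sum over floor = 5

5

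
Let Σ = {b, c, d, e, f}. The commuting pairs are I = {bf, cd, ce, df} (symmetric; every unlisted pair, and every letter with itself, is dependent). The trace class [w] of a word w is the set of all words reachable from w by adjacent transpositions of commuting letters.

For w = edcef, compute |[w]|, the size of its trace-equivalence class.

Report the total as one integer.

4

0(e) covers ∅
1(d) covers 0:e
2(c) covers ∅
3(e) covers 1:d
4(f) covers 2:c, 3:e
floor of heap: 0:e, 2:c
completions by unplaced set U, small U first (add the entries for U minus each lowest piece of U):
  |U|=1: {4}:1
  |U|=2: {2,4}:1  {3,4}:1
  |U|=3: {1,3,4}:1  {2,3,4}:2
  start at 0(e): 3
  start at 2(c): 1
sum over floor = 4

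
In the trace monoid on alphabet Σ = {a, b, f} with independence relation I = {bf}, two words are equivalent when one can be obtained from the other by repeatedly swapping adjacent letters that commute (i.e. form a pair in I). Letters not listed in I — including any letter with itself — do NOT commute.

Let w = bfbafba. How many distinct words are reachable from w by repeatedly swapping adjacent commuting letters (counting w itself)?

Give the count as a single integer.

6

#0=b has no predecessor
#1=f has no predecessor
#2=b depends on [0:b]
#3=a depends on [1:f, 2:b]
#4=f depends on [3:a]
#5=b depends on [3:a]
#6=a depends on [4:f, 5:b]
sources: [0:b, 1:f]
N(rest) = Σ N(rest − s) over sources s of rest; N(one piece) = 1:
  size 1 → [6]=1
  size 2 → [4,6]=1  [5,6]=1
  size 3 → [4,5,6]=2
  size 4 → [3,4,5,6]=2
  size 5 → [1,3,4,5,6]=2  [2,3,4,5,6]=2
  first=0(b) contributes 4
  first=1(f) contributes 2
|[w]| = 6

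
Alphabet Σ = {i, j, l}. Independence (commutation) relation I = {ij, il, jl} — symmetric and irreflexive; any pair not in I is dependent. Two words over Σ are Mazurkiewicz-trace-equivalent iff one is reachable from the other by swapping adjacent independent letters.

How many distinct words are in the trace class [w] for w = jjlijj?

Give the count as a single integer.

0(j) covers ∅
1(j) covers 0:j
2(l) covers ∅
3(i) covers ∅
4(j) covers 1:j
5(j) covers 4:j
floor of heap: 0:j, 2:l, 3:i
completions by unplaced set U, small U first (add the entries for U minus each lowest piece of U):
  |U|=1: {2}:1  {3}:1  {5}:1
  |U|=2: {2,3}:2  {2,5}:2  {3,5}:2  {4,5}:1
  |U|=3: {1,4,5}:1  {2,3,5}:6  {2,4,5}:3  {3,4,5}:3
  |U|=4: {0,1,4,5}:1  {1,2,4,5}:4  {1,3,4,5}:4  {2,3,4,5}:12
  start at 0(j): 20
  start at 2(l): 5
  start at 3(i): 5
sum over floor = 30

30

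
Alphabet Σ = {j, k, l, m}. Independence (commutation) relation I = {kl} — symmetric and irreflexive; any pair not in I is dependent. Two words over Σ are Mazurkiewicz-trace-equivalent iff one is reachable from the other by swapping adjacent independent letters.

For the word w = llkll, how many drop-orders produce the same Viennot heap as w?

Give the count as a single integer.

piece 0:l — minimal
piece 1:l rests on {0:l}
piece 2:k — minimal
piece 3:l rests on {1:l}
piece 4:l rests on {3:l}
minimal pieces: {0:l, 2:k}
ways to finish when only these pieces remain (= sum over removing one remaining piece with nothing left below it):
  1 left: {2}→1  {4}→1
  2 left: {2,4}→2  {3,4}→1
  3 left: {1,3,4}→1  {2,3,4}→3
  placing 0:l first → 4 extensions
  placing 2:k first → 1 extensions
total linear extensions = 5

5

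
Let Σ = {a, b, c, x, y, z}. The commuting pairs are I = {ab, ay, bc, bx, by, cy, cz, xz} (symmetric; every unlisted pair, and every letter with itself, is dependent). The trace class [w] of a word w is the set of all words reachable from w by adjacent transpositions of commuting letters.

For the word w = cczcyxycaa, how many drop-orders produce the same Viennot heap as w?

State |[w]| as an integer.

40

drop 0:c onto floor
drop 1:c onto {0:c}
drop 2:z onto floor
drop 3:c onto {1:c}
drop 4:y onto {2:z}
drop 5:x onto {3:c, 4:y}
drop 6:y onto {5:x}
drop 7:c onto {5:x}
drop 8:a onto {7:c}
drop 9:a onto {8:a}
ground layer = {0:c, 2:z}
drop-orders for the pieces not yet dropped (sum over which currently-grounded one goes next):
  1 to go: {6} 1  {9} 1
  2 to go: {6,9} 2  {8,9} 1
  3 to go: {6,8,9} 3  {7,8,9} 1
  4 to go: {6,7,8,9} 4
  5 to go: {5,6,7,8,9} 4
  6 to go: {3,5,6,7,8,9} 4  {4,5,6,7,8,9} 4
  7 to go: {1,3,5,6,7,8,9} 4  {2,4,5,6,7,8,9} 4  {3,4,5,6,7,8,9} 8
  8 to go: {0,1,3,5,6,7,8,9} 4  {1,3,4,5,6,7,8,9} 12  {2,3,4,5,6,7,8,9} 12
  if 0:c drops first: 24 orders
  if 2:z drops first: 16 orders
heap linearizations: 40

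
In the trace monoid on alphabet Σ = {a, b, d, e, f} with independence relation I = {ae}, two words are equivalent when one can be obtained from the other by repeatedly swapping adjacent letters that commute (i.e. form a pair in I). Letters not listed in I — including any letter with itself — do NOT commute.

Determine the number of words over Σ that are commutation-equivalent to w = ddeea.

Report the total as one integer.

3

drop 0:d onto floor
drop 1:d onto {0:d}
drop 2:e onto {1:d}
drop 3:e onto {2:e}
drop 4:a onto {1:d}
ground layer = {0:d}
drop-orders for the pieces not yet dropped (sum over which currently-grounded one goes next):
  1 to go: {3} 1  {4} 1
  2 to go: {2,3} 1  {3,4} 2
  3 to go: {2,3,4} 3
  if 0:d drops first: 3 orders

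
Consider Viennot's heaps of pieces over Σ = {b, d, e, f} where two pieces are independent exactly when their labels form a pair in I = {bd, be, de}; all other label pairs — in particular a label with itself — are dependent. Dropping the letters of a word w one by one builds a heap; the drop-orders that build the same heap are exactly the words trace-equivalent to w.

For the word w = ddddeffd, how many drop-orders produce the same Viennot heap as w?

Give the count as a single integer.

drop 0:d onto floor
drop 1:d onto {0:d}
drop 2:d onto {1:d}
drop 3:d onto {2:d}
drop 4:e onto floor
drop 5:f onto {3:d, 4:e}
drop 6:f onto {5:f}
drop 7:d onto {6:f}
ground layer = {0:d, 4:e}
drop-orders for the pieces not yet dropped (sum over which currently-grounded one goes next):
  1 to go: {7} 1
  2 to go: {6,7} 1
  3 to go: {5,6,7} 1
  4 to go: {3,5,6,7} 1  {4,5,6,7} 1
  5 to go: {2,3,5,6,7} 1  {3,4,5,6,7} 2
  6 to go: {1,2,3,5,6,7} 1  {2,3,4,5,6,7} 3
  if 0:d drops first: 4 orders
  if 4:e drops first: 1 orders
heap linearizations: 5

5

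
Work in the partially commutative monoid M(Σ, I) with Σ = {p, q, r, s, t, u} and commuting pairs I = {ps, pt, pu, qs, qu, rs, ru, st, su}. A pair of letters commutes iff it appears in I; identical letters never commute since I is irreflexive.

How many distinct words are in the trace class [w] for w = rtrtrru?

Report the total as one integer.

3

drop 0:r onto floor
drop 1:t onto {0:r}
drop 2:r onto {1:t}
drop 3:t onto {2:r}
drop 4:r onto {3:t}
drop 5:r onto {4:r}
drop 6:u onto {3:t}
ground layer = {0:r}
drop-orders for the pieces not yet dropped (sum over which currently-grounded one goes next):
  1 to go: {5} 1  {6} 1
  2 to go: {4,5} 1  {5,6} 2
  3 to go: {4,5,6} 3
  4 to go: {3,4,5,6} 3
  5 to go: {2,3,4,5,6} 3
  if 0:r drops first: 3 orders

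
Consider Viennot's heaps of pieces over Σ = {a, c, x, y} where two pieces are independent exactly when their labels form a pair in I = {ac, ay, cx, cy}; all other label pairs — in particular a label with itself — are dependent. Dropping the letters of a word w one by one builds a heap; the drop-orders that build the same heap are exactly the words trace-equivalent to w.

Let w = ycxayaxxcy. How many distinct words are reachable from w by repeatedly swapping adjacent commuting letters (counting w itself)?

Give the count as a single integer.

135

piece 0:y — minimal
piece 1:c — minimal
piece 2:x rests on {0:y}
piece 3:a rests on {2:x}
piece 4:y rests on {2:x}
piece 5:a rests on {3:a}
piece 6:x rests on {4:y, 5:a}
piece 7:x rests on {6:x}
piece 8:c rests on {1:c}
piece 9:y rests on {7:x}
minimal pieces: {0:y, 1:c}
ways to finish when only these pieces remain (= sum over removing one remaining piece with nothing left below it):
  1 left: {8}→1  {9}→1
  2 left: {1,8}→1  {7,9}→1  {8,9}→2
  3 left: {1,8,9}→3  {6,7,9}→1  {7,8,9}→3
  4 left: {1,7,8,9}→6  {4,6,7,9}→1  {5,6,7,9}→1  {6,7,8,9}→4
  5 left: {1,6,7,8,9}→10  {3,5,6,7,9}→1  {4,5,6,7,9}→2  {4,6,7,8,9}→5  {5,6,7,8,9}→5
  6 left: {1,4,6,7,8,9}→15  {1,5,6,7,8,9}→15  {3,4,5,6,7,9}→3  {3,5,6,7,8,9}→6  {4,5,6,7,8,9}→12
  7 left: {1,3,5,6,7,8,9}→21  {1,4,5,6,7,8,9}→42  {2,3,4,5,6,7,9}→3  {3,4,5,6,7,8,9}→21
  8 left: {0,2,3,4,5,6,7,9}→3  {1,3,4,5,6,7,8,9}→84  {2,3,4,5,6,7,8,9}→24
  placing 0:y first → 108 extensions
  placing 1:c first → 27 extensions
total linear extensions = 135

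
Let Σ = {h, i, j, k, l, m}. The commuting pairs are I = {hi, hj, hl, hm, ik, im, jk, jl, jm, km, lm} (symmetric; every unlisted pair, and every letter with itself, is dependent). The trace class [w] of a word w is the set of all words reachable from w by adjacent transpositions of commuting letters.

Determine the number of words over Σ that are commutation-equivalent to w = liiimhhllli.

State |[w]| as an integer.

495

piece 0:l — minimal
piece 1:i rests on {0:l}
piece 2:i rests on {1:i}
piece 3:i rests on {2:i}
piece 4:m — minimal
piece 5:h — minimal
piece 6:h rests on {5:h}
piece 7:l rests on {3:i}
piece 8:l rests on {7:l}
piece 9:l rests on {8:l}
piece 10:i rests on {9:l}
minimal pieces: {0:l, 4:m, 5:h}
ways to finish when only these pieces remain (= sum over removing one remaining piece with nothing left below it):
  1 left: {4}→1  {6}→1  {10}→1
  2 left: {4,6}→2  {4,10}→2  {5,6}→1  {6,10}→2  {9,10}→1
  3 left: {4,5,6}→3  {4,6,10}→6  {4,9,10}→3  {5,6,10}→3  {6,9,10}→3  {8,9,10}→1
  4 left: {4,5,6,10}→12  {4,6,9,10}→12  {4,8,9,10}→4  {5,6,9,10}→6  {6,8,9,10}→4  {7,8,9,10}→1
  5 left: {3,7,8,9,10}→1  {4,5,6,9,10}→30  {4,6,8,9,10}→20  {4,7,8,9,10}→5  {5,6,8,9,10}→10  {6,7,8,9,10}→5
  6 left: {2,3,7,8,9,10}→1  {3,4,7,8,9,10}→6  {3,6,7,8,9,10}→6  {4,5,6,8,9,10}→60  {4,6,7,8,9,10}→30  {5,6,7,8,9,10}→15
  7 left: {1,2,3,7,8,9,10}→1  {2,3,4,7,8,9,10}→7  {2,3,6,7,8,9,10}→7  {3,4,6,7,8,9,10}→42  {3,5,6,7,8,9,10}→21  {4,5,6,7,8,9,10}→105
  8 left: {0,1,2,3,7,8,9,10}→1  {1,2,3,4,7,8,9,10}→8  {1,2,3,6,7,8,9,10}→8  {2,3,4,6,7,8,9,10}→56  {2,3,5,6,7,8,9,10}→28  {3,4,5,6,7,8,9,10}→168
  9 left: {0,1,2,3,4,7,8,9,10}→9  {0,1,2,3,6,7,8,9,10}→9  {1,2,3,4,6,7,8,9,10}→72  {1,2,3,5,6,7,8,9,10}→36  {2,3,4,5,6,7,8,9,10}→252
  placing 0:l first → 360 extensions
  placing 4:m first → 45 extensions
  placing 5:h first → 90 extensions
total linear extensions = 495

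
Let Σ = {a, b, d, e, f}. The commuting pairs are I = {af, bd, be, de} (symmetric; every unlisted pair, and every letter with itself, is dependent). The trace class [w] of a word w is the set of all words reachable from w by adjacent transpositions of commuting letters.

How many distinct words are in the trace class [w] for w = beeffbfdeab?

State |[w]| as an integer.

drop 0:b onto floor
drop 1:e onto floor
drop 2:e onto {1:e}
drop 3:f onto {0:b, 2:e}
drop 4:f onto {3:f}
drop 5:b onto {4:f}
drop 6:f onto {5:b}
drop 7:d onto {6:f}
drop 8:e onto {6:f}
drop 9:a onto {7:d, 8:e}
drop 10:b onto {9:a}
ground layer = {0:b, 1:e}
drop-orders for the pieces not yet dropped (sum over which currently-grounded one goes next):
  1 to go: {10} 1
  2 to go: {9,10} 1
  3 to go: {7,9,10} 1  {8,9,10} 1
  4 to go: {7,8,9,10} 2
  5 to go: {6,7,8,9,10} 2
  6 to go: {5,6,7,8,9,10} 2
  7 to go: {4,5,6,7,8,9,10} 2
  8 to go: {3,4,5,6,7,8,9,10} 2
  9 to go: {0,3,4,5,6,7,8,9,10} 2  {2,3,4,5,6,7,8,9,10} 2
  if 0:b drops first: 2 orders
  if 1:e drops first: 4 orders
heap linearizations: 6

6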